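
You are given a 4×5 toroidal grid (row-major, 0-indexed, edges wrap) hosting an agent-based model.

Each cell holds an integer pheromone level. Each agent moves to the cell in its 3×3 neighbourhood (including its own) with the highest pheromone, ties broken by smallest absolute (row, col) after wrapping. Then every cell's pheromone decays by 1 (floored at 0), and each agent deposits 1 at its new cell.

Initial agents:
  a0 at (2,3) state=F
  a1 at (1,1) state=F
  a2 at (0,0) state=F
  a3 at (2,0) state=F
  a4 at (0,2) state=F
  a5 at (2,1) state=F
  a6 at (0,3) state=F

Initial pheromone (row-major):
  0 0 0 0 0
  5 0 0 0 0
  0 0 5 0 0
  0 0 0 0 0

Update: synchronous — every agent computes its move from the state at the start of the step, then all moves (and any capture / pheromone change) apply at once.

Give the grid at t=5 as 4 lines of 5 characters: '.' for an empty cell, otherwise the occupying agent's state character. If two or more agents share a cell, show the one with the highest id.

.....
F....
..F..
.....

t=1: a0@(2,2) a1@(1,0) a2@(1,0) a3@(1,0) a4@(0,1) a5@(1,0) a6@(0,2) | pheromone: 0 1 1 0 0 / 8 0 0 0 0 / 0 0 5 0 0 / 0 0 0 0 0
t=2: a0@(2,2) a1@(1,0) a2@(1,0) a3@(1,0) a4@(1,0) a5@(1,0) a6@(0,1) | pheromone: 0 1 0 0 0 / 12 0 0 0 0 / 0 0 5 0 0 / 0 0 0 0 0
t=3: a0@(2,2) a1@(1,0) a2@(1,0) a3@(1,0) a4@(1,0) a5@(1,0) a6@(1,0) | pheromone: 0 0 0 0 0 / 17 0 0 0 0 / 0 0 5 0 0 / 0 0 0 0 0
t=4: a0@(2,2) a1@(1,0) a2@(1,0) a3@(1,0) a4@(1,0) a5@(1,0) a6@(1,0) | pheromone: 0 0 0 0 0 / 22 0 0 0 0 / 0 0 5 0 0 / 0 0 0 0 0
t=5: a0@(2,2) a1@(1,0) a2@(1,0) a3@(1,0) a4@(1,0) a5@(1,0) a6@(1,0) | pheromone: 0 0 0 0 0 / 27 0 0 0 0 / 0 0 5 0 0 / 0 0 0 0 0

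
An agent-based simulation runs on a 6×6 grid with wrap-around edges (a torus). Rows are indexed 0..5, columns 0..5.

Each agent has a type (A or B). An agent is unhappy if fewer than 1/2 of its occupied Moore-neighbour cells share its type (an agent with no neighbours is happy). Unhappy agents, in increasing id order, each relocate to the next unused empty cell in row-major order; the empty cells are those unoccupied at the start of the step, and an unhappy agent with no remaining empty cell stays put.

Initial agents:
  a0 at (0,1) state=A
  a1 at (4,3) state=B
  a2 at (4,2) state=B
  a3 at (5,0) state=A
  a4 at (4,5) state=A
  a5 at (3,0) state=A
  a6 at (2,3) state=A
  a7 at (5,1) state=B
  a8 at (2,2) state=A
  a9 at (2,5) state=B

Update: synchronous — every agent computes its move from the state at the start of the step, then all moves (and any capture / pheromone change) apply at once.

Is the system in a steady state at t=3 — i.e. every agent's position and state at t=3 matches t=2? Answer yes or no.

t=1: a0@(0,1):A a1@(4,3):B a2@(4,2):B a3@(5,0):A a4@(4,5):A a5@(3,0):A a6@(2,3):A a7@(0,0):B a8@(2,2):A a9@(0,2):B
t=2: a0@(0,3):A a1@(4,3):B a2@(4,2):B a3@(5,0):A a4@(4,5):A a5@(3,0):A a6@(2,3):A a7@(0,4):B a8@(2,2):A a9@(0,5):B
t=3: a0@(0,0):A a1@(4,3):B a2@(4,2):B a3@(5,0):A a4@(4,5):A a5@(3,0):A a6@(2,3):A a7@(0,4):B a8@(2,2):A a9@(0,5):B

no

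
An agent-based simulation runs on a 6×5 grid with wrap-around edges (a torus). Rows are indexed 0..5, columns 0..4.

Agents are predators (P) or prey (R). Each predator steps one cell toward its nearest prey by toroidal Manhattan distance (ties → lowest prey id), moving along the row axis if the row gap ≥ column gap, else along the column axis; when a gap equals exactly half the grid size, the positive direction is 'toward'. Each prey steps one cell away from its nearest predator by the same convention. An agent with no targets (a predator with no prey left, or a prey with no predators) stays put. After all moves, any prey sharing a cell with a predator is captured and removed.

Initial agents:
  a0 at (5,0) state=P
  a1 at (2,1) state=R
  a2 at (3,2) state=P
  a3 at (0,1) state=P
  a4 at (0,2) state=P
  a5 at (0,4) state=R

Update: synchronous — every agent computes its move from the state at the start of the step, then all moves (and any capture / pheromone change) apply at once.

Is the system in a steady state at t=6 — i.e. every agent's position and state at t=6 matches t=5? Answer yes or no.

yes

t=1: a0@(0,0):P a2@(2,2):P a3@(1,1):P a4@(0,3):P a5@(1,4):R
t=2: a0@(1,0):P a2@(2,3):P a3@(1,0):P a4@(1,3):P a5@(2,4):R
t=3: a0@(2,0):P a2@(2,4):P a3@(2,0):P a4@(2,3):P
t=4: (unchanged — steady state)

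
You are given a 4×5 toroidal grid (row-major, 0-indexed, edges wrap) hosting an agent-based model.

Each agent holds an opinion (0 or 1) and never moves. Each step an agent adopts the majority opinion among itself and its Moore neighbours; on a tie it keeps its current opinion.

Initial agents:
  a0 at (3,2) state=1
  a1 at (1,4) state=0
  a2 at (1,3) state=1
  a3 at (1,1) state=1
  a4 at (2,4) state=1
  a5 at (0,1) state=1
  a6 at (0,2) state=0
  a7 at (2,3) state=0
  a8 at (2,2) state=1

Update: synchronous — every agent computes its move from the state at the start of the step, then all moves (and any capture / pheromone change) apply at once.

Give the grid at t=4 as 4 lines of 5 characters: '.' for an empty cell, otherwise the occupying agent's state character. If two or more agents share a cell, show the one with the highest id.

t=1: a0@(3,2):1 a1@(1,4):0 a2@(1,3):1 a3@(1,1):1 a4@(2,4):1 a5@(0,1):1 a6@(0,2):1 a7@(2,3):1 a8@(2,2):1
t=2: a0@(3,2):1 a1@(1,4):1 a2@(1,3):1 a3@(1,1):1 a4@(2,4):1 a5@(0,1):1 a6@(0,2):1 a7@(2,3):1 a8@(2,2):1
t=3: (unchanged — steady state)

.11..
.1.11
..111
..1..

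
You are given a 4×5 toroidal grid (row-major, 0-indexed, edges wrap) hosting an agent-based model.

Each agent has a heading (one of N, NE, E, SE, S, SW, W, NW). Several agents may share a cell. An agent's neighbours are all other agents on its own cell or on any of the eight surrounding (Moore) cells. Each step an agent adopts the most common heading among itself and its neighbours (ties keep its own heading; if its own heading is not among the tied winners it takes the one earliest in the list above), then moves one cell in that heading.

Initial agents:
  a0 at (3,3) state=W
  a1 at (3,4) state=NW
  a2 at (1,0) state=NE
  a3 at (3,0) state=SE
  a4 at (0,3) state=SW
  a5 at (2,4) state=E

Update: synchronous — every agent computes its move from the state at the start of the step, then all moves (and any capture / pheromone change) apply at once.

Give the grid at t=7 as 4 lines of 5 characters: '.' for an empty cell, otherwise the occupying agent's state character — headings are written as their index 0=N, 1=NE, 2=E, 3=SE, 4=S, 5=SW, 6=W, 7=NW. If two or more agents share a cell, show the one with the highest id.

t=1: a0@(3,2):W a1@(2,3):NW a2@(0,1):NE a3@(0,1):SE a4@(1,2):SW a5@(2,0):E
t=2: a0@(3,1):W a1@(1,2):NW a2@(3,2):NE a3@(1,2):SE a4@(2,1):SW a5@(2,1):E
t=3: a0@(3,0):W a1@(0,1):NW a2@(2,3):NE a3@(2,3):SE a4@(3,0):SW a5@(2,2):E
t=4: a0@(3,4):W a1@(3,0):NW a2@(1,4):NE a3@(3,4):SE a4@(0,4):SW a5@(2,3):E
t=5: a0@(3,3):W a1@(2,4):NW a2@(0,0):NE a3@(0,0):SE a4@(1,3):SW a5@(2,4):E
t=6: a0@(3,2):W a1@(1,3):NW a2@(3,1):NE a3@(1,1):SE a4@(2,2):SW a5@(2,0):E
t=7: a0@(3,1):W a1@(0,2):NW a2@(2,2):NE a3@(2,2):SE a4@(3,1):SW a5@(2,1):E

..7..
.....
.23..
.5...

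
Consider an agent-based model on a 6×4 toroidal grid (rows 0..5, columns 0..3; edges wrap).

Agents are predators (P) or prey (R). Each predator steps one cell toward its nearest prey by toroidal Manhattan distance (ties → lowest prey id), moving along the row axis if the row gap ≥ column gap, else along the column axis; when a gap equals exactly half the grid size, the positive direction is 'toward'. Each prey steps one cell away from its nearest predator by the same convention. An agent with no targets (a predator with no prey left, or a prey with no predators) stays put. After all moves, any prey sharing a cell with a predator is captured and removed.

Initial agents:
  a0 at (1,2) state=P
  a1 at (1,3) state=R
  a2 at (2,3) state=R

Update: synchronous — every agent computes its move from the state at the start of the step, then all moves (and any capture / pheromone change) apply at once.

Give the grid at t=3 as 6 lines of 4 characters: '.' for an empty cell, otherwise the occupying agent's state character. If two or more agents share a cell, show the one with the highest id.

t=1: a0@(1,3):P a1@(1,0):R a2@(3,3):R
t=2: a0@(1,0):P a1@(1,1):R a2@(4,3):R
t=3: a0@(1,1):P a1@(1,2):R a2@(3,3):R

....
.PR.
....
...R
....
....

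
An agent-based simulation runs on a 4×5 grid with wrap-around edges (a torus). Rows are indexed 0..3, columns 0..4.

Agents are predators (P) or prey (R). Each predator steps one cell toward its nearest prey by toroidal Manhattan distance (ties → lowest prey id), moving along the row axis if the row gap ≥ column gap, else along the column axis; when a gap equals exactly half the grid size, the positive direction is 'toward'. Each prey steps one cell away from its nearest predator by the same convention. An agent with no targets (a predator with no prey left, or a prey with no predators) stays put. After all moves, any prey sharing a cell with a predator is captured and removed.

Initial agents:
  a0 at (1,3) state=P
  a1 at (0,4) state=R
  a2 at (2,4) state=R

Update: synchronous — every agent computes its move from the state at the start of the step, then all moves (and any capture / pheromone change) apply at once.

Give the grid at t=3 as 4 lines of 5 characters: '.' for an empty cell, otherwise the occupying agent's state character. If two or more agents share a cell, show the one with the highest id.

t=1: a0@(0,3):P a1@(3,4):R a2@(3,4):R
t=2: a0@(3,3):P a1@(2,4):R a2@(2,4):R
t=3: a0@(2,3):P a1@(1,4):R a2@(1,4):R

.....
....R
...P.
.....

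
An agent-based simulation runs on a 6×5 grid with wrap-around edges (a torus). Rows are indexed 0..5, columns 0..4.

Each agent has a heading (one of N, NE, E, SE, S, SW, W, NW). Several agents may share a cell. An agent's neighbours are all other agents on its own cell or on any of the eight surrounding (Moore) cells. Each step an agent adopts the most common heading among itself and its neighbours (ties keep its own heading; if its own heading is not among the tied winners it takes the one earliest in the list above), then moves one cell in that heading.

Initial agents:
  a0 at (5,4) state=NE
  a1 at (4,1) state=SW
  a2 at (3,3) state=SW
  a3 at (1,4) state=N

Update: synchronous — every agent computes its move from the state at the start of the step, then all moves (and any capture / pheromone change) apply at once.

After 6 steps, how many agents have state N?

1

t=1: a0@(4,0):NE a1@(5,0):SW a2@(4,2):SW a3@(0,4):N
t=2: a0@(3,1):NE a1@(0,4):SW a2@(5,1):SW a3@(5,4):N
t=3: a0@(2,2):NE a1@(1,3):SW a2@(0,0):SW a3@(4,4):N
t=4: a0@(1,3):NE a1@(2,2):SW a2@(1,4):SW a3@(3,4):N
t=5: a0@(2,2):SW a1@(3,1):SW a2@(2,3):SW a3@(2,4):N
t=6: a0@(3,1):SW a1@(4,0):SW a2@(3,2):SW a3@(1,4):N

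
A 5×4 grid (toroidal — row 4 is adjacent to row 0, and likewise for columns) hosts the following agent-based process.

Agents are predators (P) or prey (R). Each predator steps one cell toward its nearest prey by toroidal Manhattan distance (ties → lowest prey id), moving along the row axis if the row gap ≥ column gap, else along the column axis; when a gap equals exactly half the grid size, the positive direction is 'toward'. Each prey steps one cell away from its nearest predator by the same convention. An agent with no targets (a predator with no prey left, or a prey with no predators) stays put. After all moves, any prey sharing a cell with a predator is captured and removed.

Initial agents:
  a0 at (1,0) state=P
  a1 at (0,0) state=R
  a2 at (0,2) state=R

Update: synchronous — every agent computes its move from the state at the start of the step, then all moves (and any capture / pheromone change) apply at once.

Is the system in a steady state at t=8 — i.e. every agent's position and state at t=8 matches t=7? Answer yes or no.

t=1: a0@(0,0):P a1@(4,0):R a2@(0,1):R
t=2: a0@(4,0):P a1@(3,0):R a2@(0,2):R
t=3: a0@(3,0):P a1@(2,0):R a2@(0,1):R
t=4: a0@(2,0):P a1@(1,0):R a2@(1,1):R
t=5: a0@(1,0):P a1@(0,0):R a2@(0,1):R
t=6: a0@(0,0):P a1@(4,0):R a2@(4,1):R
t=7: a0@(4,0):P a1@(3,0):R a2@(3,1):R
t=8: a0@(3,0):P a1@(2,0):R a2@(2,1):R

no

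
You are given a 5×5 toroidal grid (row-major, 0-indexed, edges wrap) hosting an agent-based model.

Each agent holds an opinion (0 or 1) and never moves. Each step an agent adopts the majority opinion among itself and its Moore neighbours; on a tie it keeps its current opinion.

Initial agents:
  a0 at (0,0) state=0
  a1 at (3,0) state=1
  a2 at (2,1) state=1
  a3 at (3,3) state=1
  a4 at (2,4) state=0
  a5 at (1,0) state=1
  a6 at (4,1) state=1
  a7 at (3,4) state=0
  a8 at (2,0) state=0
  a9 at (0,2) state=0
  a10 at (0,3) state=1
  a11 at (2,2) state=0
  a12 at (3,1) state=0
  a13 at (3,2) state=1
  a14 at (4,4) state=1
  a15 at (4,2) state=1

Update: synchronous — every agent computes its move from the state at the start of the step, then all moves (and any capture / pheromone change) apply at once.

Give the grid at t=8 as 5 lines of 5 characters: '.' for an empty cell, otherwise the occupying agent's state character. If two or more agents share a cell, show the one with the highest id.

1.11.
0....
011.0
11110
.11.1

t=1: a0@(0,0):1 a1@(3,0):1 a2@(2,1):1 a3@(3,3):1 a4@(2,4):0 a5@(1,0):0 a6@(4,1):1 a7@(3,4):0 a8@(2,0):0 a9@(0,2):1 a10@(0,3):1 a11@(2,2):1 a12@(3,1):1 a13@(3,2):1 a14@(4,4):1 a15@(4,2):1
t=2: (unchanged — steady state)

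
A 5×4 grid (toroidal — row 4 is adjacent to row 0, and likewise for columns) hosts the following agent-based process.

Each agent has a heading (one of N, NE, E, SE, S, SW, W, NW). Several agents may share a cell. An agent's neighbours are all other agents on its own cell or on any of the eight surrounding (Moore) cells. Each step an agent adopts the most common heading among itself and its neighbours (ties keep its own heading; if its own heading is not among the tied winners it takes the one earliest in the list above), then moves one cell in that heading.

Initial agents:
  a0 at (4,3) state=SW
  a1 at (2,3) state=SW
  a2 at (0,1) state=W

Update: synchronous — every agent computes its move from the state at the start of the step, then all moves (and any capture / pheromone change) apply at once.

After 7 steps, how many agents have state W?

t=1: a0@(0,2):SW a1@(3,2):SW a2@(0,0):W
t=2: a0@(1,1):SW a1@(4,1):SW a2@(0,3):W
t=3: a0@(2,0):SW a1@(0,0):SW a2@(0,2):W
t=4: a0@(3,3):SW a1@(1,3):SW a2@(0,1):W
t=5: a0@(4,2):SW a1@(2,2):SW a2@(0,0):W
t=6: a0@(0,1):SW a1@(3,1):SW a2@(0,3):W
t=7: a0@(1,0):SW a1@(4,0):SW a2@(0,2):W

1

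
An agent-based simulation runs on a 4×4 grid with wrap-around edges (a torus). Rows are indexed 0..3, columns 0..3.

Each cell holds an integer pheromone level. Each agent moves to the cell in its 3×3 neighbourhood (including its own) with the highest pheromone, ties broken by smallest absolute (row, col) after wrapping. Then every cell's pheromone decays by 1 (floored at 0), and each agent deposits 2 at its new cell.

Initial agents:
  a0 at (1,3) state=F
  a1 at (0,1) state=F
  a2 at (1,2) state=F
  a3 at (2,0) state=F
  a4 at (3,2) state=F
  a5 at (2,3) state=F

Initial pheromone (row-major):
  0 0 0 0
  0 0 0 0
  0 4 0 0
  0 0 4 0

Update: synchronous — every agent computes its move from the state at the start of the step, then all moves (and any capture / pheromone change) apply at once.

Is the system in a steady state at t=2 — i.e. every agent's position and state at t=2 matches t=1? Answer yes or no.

t=1: a0@(0,0) a1@(3,2) a2@(2,1) a3@(2,1) a4@(2,1) a5@(3,2) | pheromone: 2 0 0 0 / 0 0 0 0 / 0 9 0 0 / 0 0 7 0
t=2: a0@(0,0) a1@(2,1) a2@(2,1) a3@(2,1) a4@(2,1) a5@(2,1) | pheromone: 3 0 0 0 / 0 0 0 0 / 0 18 0 0 / 0 0 6 0

no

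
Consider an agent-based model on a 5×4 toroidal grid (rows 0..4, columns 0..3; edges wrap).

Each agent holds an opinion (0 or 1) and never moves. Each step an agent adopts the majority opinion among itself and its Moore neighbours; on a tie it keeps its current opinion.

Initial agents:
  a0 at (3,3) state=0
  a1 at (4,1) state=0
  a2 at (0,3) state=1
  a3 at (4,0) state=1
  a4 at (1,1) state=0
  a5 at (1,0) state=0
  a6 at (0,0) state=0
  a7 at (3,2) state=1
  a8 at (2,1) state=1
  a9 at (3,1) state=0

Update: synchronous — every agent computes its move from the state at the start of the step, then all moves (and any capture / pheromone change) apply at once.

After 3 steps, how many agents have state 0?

10

t=1: a0@(3,3):1 a1@(4,1):0 a2@(0,3):1 a3@(4,0):0 a4@(1,1):0 a5@(1,0):0 a6@(0,0):0 a7@(3,2):0 a8@(2,1):0 a9@(3,1):1
t=2: a0@(3,3):0 a1@(4,1):0 a2@(0,3):0 a3@(4,0):0 a4@(1,1):0 a5@(1,0):0 a6@(0,0):0 a7@(3,2):0 a8@(2,1):0 a9@(3,1):0
t=3: (unchanged — steady state)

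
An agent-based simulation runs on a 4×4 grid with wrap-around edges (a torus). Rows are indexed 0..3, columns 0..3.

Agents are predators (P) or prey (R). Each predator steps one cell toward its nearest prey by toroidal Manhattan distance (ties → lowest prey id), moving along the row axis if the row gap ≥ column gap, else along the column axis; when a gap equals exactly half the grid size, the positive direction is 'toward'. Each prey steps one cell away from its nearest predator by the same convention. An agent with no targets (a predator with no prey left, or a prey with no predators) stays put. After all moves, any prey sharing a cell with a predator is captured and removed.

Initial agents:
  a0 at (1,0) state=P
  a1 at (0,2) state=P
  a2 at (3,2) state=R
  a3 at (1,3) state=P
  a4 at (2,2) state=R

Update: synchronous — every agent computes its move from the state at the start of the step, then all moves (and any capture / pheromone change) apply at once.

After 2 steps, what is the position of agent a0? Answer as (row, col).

t=1: a0@(1,1):P a1@(3,2):P a2@(2,2):R a3@(2,3):P a4@(1,2):R
t=2: a0@(1,2):P a1@(2,2):P a3@(2,2):P a4@(1,3):R

(1, 2)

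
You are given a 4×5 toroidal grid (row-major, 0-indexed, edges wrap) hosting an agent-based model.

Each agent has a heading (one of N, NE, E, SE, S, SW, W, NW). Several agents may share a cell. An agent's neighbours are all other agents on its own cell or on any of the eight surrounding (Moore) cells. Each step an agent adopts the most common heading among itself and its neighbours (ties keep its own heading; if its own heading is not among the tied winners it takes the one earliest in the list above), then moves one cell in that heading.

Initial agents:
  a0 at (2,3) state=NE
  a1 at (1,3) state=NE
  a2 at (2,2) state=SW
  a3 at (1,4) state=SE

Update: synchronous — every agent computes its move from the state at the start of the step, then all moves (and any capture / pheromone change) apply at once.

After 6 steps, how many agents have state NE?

t=1: a0@(1,4):NE a1@(0,4):NE a2@(1,3):NE a3@(0,0):NE
t=2: a0@(0,0):NE a1@(3,0):NE a2@(0,4):NE a3@(3,1):NE
t=3: a0@(3,1):NE a1@(2,1):NE a2@(3,0):NE a3@(2,2):NE
t=4: a0@(2,2):NE a1@(1,2):NE a2@(2,1):NE a3@(1,3):NE
t=5: a0@(1,3):NE a1@(0,3):NE a2@(1,2):NE a3@(0,4):NE
t=6: a0@(0,4):NE a1@(3,4):NE a2@(0,3):NE a3@(3,0):NE

4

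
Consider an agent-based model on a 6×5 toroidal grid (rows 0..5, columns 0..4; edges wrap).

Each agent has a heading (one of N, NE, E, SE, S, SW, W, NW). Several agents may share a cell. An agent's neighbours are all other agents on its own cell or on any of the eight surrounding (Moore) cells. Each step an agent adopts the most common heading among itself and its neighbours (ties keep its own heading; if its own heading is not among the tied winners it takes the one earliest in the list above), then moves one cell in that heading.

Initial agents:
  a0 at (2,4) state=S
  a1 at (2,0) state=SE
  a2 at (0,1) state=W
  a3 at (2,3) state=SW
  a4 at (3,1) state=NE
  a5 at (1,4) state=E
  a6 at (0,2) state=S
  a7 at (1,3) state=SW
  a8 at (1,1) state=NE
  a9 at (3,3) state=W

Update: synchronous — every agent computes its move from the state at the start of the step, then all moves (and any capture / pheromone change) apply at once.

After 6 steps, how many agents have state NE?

3

t=1: a0@(3,3):SW a1@(1,1):NE a2@(0,0):W a3@(3,2):SW a4@(2,2):NE a5@(2,3):SW a6@(1,2):S a7@(2,2):SW a8@(0,2):NE a9@(3,2):W
t=2: a0@(4,2):SW a1@(0,2):NE a2@(0,4):W a3@(4,1):SW a4@(3,1):SW a5@(3,2):SW a6@(0,3):NE a7@(3,1):SW a8@(5,3):NE a9@(4,1):SW
t=3: a0@(5,1):SW a1@(5,3):NE a2@(5,0):NE a3@(5,0):SW a4@(4,0):SW a5@(4,1):SW a6@(5,4):NE a7@(4,0):SW a8@(4,4):NE a9@(5,0):SW
t=4: a0@(0,0):SW a1@(4,4):NE a2@(0,4):SW a3@(0,4):SW a4@(5,4):SW a5@(5,0):SW a6@(4,0):NE a7@(5,4):SW a8@(3,0):NE a9@(0,4):SW
t=5: a0@(1,4):SW a1@(3,0):NE a2@(1,3):SW a3@(1,3):SW a4@(0,3):SW a5@(0,4):SW a6@(3,1):NE a7@(0,3):SW a8@(2,1):NE a9@(1,3):SW
t=6: a0@(2,3):SW a1@(2,1):NE a2@(2,2):SW a3@(2,2):SW a4@(1,2):SW a5@(1,3):SW a6@(2,2):NE a7@(1,2):SW a8@(1,2):NE a9@(2,2):SW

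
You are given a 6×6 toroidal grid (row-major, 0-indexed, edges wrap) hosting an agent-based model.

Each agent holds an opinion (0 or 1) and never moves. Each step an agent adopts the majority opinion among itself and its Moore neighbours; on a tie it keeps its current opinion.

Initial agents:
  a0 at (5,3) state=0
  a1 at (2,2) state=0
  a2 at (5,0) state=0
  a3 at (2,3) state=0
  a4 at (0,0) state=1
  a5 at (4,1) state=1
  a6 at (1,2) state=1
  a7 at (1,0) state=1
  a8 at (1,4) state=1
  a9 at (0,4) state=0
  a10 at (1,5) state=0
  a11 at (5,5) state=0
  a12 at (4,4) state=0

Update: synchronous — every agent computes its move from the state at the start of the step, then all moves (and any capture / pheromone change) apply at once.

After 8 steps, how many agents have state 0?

t=1: a0@(5,3):0 a1@(2,2):0 a2@(5,0):0 a3@(2,3):0 a4@(0,0):0 a5@(4,1):1 a6@(1,2):0 a7@(1,0):1 a8@(1,4):0 a9@(0,4):0 a10@(1,5):1 a11@(5,5):0 a12@(4,4):0
t=2: a0@(5,3):0 a1@(2,2):0 a2@(5,0):0 a3@(2,3):0 a4@(0,0):0 a5@(4,1):1 a6@(1,2):0 a7@(1,0):1 a8@(1,4):0 a9@(0,4):0 a10@(1,5):0 a11@(5,5):0 a12@(4,4):0
t=3: a0@(5,3):0 a1@(2,2):0 a2@(5,0):0 a3@(2,3):0 a4@(0,0):0 a5@(4,1):1 a6@(1,2):0 a7@(1,0):0 a8@(1,4):0 a9@(0,4):0 a10@(1,5):0 a11@(5,5):0 a12@(4,4):0
t=4: (unchanged — steady state)

12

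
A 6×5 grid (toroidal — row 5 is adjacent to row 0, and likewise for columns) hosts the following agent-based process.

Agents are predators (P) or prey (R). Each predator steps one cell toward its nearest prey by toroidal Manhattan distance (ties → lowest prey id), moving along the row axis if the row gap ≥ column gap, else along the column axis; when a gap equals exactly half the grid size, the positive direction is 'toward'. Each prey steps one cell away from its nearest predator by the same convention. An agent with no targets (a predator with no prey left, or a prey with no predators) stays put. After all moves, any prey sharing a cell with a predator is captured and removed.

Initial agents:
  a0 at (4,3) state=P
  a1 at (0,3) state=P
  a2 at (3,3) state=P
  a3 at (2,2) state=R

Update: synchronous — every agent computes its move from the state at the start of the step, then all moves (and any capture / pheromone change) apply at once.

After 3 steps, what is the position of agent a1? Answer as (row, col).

t=1: a0@(3,3):P a1@(1,3):P a2@(2,3):P a3@(1,2):R
t=2: a0@(2,3):P a1@(1,2):P a2@(1,3):P a3@(1,1):R
t=3: a0@(2,2):P a1@(1,1):P a2@(1,2):P a3@(1,0):R

(1, 1)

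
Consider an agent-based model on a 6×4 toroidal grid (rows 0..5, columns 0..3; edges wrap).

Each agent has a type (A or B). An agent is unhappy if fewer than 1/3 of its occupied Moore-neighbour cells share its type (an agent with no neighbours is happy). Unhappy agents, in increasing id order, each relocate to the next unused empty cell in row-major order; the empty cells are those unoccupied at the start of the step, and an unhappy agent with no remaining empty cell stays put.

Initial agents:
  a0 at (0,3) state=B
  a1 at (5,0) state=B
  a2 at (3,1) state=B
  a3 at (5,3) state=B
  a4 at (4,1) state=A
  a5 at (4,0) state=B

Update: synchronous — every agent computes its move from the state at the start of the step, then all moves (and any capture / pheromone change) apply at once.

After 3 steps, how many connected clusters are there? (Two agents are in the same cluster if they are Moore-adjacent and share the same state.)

2

t=1: a0@(0,3):B a1@(5,0):B a2@(3,1):B a3@(5,3):B a4@(0,0):A a5@(4,0):B
t=2: a0@(0,3):B a1@(5,0):B a2@(3,1):B a3@(5,3):B a4@(0,1):A a5@(4,0):B
t=3: a0@(0,3):B a1@(5,0):B a2@(3,1):B a3@(5,3):B a4@(0,0):A a5@(4,0):B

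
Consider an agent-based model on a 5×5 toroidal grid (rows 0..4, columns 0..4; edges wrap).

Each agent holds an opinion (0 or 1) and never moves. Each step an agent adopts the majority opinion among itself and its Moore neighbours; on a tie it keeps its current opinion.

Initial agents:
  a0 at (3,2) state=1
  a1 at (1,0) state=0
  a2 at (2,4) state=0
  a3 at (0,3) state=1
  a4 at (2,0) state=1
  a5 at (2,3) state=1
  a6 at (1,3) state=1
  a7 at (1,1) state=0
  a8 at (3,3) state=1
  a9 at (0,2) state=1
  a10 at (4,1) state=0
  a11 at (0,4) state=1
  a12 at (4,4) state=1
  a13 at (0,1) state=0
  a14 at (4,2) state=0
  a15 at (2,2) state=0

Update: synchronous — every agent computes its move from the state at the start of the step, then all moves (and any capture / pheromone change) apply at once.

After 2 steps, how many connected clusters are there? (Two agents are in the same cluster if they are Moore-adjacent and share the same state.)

t=1: a0@(3,2):1 a1@(1,0):0 a2@(2,4):1 a3@(0,3):1 a4@(2,0):0 a5@(2,3):1 a6@(1,3):1 a7@(1,1):0 a8@(3,3):1 a9@(0,2):0 a10@(4,1):0 a11@(0,4):1 a12@(4,4):1 a13@(0,1):0 a14@(4,2):1 a15@(2,2):1
t=2: (unchanged — steady state)

2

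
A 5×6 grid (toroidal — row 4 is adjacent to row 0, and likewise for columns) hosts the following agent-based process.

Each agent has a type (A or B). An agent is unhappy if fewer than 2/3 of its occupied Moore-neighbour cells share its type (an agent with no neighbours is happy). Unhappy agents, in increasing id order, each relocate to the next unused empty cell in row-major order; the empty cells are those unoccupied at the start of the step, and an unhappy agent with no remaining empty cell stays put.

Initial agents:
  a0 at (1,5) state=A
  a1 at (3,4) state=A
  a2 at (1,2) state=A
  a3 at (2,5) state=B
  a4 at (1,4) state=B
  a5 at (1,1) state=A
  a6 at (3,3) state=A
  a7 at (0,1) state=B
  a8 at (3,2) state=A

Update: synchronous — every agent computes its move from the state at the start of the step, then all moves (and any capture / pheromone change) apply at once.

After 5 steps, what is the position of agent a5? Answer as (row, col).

(2, 0)

t=1: a0@(0,0):A a1@(0,2):A a2@(0,3):A a3@(0,4):B a4@(0,5):B a5@(1,0):A a6@(3,3):A a7@(1,3):B a8@(3,2):A
t=2: a0@(0,1):A a1@(1,1):A a2@(1,2):A a3@(0,4):B a4@(1,4):B a5@(1,5):A a6@(3,3):A a7@(2,0):B a8@(3,2):A
t=3: a0@(0,1):A a1@(1,1):A a2@(1,2):A a3@(0,0):B a4@(0,2):B a5@(0,3):A a6@(3,3):A a7@(0,5):B a8@(3,2):A
t=4: a0@(0,4):A a1@(1,0):A a2@(1,2):A a3@(1,3):B a4@(1,4):B a5@(1,5):A a6@(3,3):A a7@(0,5):B a8@(3,2):A
t=5: a0@(0,0):A a1@(0,1):A a2@(0,2):A a3@(0,3):B a4@(1,1):B a5@(2,0):A a6@(3,3):A a7@(2,1):B a8@(3,2):A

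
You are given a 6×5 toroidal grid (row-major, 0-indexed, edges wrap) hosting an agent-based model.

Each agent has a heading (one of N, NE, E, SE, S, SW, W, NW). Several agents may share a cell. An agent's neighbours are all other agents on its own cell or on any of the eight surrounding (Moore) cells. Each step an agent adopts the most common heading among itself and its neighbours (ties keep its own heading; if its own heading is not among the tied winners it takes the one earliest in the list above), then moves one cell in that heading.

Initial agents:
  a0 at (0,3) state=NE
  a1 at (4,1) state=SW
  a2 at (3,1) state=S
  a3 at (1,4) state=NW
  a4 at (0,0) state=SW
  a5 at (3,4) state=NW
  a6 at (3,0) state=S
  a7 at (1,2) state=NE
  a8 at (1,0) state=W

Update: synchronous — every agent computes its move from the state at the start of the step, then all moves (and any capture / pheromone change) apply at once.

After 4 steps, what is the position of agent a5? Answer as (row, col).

t=1: a0@(5,4):NE a1@(5,1):S a2@(4,1):S a3@(0,3):NW a4@(1,4):SW a5@(2,3):NW a6@(4,0):S a7@(0,3):NE a8@(1,4):W
t=2: a0@(4,0):NE a1@(0,1):S a2@(5,1):S a3@(5,4):NE a4@(0,3):NW a5@(1,2):NW a6@(5,0):S a7@(5,4):NE a8@(0,3):NW
t=3: a0@(3,1):NE a1@(1,1):S a2@(0,1):S a3@(4,0):NE a4@(5,2):NW a5@(0,1):NW a6@(0,0):S a7@(4,0):NE a8@(5,2):NW
t=4: a0@(2,2):NE a1@(2,1):S a2@(1,1):S a3@(3,1):NE a4@(4,1):NW a5@(5,0):NW a6@(1,0):S a7@(3,1):NE a8@(4,1):NW

(5, 0)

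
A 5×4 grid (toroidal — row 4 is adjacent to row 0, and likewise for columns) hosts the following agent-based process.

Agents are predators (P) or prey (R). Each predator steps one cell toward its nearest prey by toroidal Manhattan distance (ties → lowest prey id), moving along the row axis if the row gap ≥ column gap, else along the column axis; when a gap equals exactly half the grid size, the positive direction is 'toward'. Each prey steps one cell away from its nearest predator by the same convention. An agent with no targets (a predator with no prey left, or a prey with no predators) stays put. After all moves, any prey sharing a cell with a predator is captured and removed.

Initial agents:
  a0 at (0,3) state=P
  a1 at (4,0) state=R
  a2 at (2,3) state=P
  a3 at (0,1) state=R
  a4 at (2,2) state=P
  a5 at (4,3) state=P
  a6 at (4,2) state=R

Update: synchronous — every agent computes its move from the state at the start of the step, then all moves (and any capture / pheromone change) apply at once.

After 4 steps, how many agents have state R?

t=1: a0@(4,3):P a1@(4,1):R a2@(3,3):P a3@(0,0):R a4@(3,2):P a5@(4,0):P a6@(4,1):R
t=2: a0@(4,0):P a2@(3,0):P a3@(1,0):R a4@(4,2):P a5@(4,1):P
t=3: a0@(0,0):P a2@(2,0):P a4@(0,2):P a5@(0,1):P
t=4: (unchanged — steady state)

0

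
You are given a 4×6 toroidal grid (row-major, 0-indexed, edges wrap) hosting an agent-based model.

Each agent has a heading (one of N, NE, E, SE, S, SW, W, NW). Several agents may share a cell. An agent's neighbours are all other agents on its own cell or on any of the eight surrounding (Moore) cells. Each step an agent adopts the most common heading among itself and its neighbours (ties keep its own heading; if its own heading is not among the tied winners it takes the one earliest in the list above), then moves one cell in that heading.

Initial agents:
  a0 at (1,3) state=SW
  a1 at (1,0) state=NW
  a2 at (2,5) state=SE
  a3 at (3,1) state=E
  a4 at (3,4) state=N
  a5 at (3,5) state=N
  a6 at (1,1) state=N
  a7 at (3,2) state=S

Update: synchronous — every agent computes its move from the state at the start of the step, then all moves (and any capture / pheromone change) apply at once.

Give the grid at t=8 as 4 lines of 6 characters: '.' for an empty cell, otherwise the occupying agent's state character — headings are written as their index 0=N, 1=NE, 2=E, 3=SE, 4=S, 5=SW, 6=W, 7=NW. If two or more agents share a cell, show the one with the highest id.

t=1: a0@(2,2):SW a1@(0,5):NW a2@(1,5):N a3@(3,2):E a4@(2,4):N a5@(2,5):N a6@(0,1):N a7@(0,2):S
t=2: a0@(3,1):SW a1@(3,4):NW a2@(0,5):N a3@(3,3):E a4@(1,4):N a5@(1,5):N a6@(3,1):N a7@(1,2):S
t=3: a0@(0,0):SW a1@(2,3):NW a2@(3,5):N a3@(3,4):E a4@(0,4):N a5@(0,5):N a6@(2,1):N a7@(2,2):S
t=4: a0@(3,0):N a1@(1,2):NW a2@(2,5):N a3@(2,4):N a4@(3,4):N a5@(3,5):N a6@(1,1):N a7@(3,2):S
t=5: a0@(2,0):N a1@(0,1):NW a2@(1,5):N a3@(1,4):N a4@(2,4):N a5@(2,5):N a6@(0,1):N a7@(0,2):S
t=6: a0@(1,0):N a1@(3,0):NW a2@(0,5):N a3@(0,4):N a4@(1,4):N a5@(1,5):N a6@(3,1):N a7@(1,2):S
t=7: a0@(0,0):N a1@(2,0):N a2@(3,5):N a3@(3,4):N a4@(0,4):N a5@(0,5):N a6@(2,1):N a7@(2,2):S
t=8: a0@(3,0):N a1@(1,0):N a2@(2,5):N a3@(2,4):N a4@(3,4):N a5@(3,5):N a6@(1,1):N a7@(3,2):S

......
00....
....00
0.4.00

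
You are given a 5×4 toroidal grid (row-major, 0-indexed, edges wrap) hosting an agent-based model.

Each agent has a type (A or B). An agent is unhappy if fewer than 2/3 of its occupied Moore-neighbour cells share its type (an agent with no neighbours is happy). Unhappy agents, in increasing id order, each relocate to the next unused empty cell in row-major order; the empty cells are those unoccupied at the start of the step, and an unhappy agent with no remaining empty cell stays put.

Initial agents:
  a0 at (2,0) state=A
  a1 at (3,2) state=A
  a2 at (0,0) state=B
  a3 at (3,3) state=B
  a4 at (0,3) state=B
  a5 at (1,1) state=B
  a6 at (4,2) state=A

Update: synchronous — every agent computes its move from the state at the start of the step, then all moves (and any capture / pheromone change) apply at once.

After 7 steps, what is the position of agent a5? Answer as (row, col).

(2, 0)

t=1: a0@(0,1):A a1@(0,2):A a2@(0,0):B a3@(1,0):B a4@(1,2):B a5@(1,3):B a6@(2,1):A
t=2: a0@(0,3):A a1@(1,1):A a2@(0,0):B a3@(2,0):B a4@(2,2):B a5@(1,3):B a6@(2,3):A
t=3: a0@(0,1):A a1@(0,2):A a2@(1,0):B a3@(1,2):B a4@(2,1):B a5@(3,0):B a6@(3,1):A
t=4: a0@(0,0):A a1@(0,3):A a2@(1,1):B a3@(1,3):B a4@(2,1):B a5@(2,0):B a6@(2,2):A
t=5: a0@(0,1):A a1@(0,2):A a2@(1,0):B a3@(1,2):B a4@(2,1):B a5@(2,0):B a6@(2,3):A
t=6: a0@(0,0):A a1@(0,3):A a2@(1,1):B a3@(1,3):B a4@(2,1):B a5@(2,0):B a6@(2,2):A
t=7: a0@(0,1):A a1@(0,2):A a2@(1,0):B a3@(1,2):B a4@(2,1):B a5@(2,0):B a6@(2,3):A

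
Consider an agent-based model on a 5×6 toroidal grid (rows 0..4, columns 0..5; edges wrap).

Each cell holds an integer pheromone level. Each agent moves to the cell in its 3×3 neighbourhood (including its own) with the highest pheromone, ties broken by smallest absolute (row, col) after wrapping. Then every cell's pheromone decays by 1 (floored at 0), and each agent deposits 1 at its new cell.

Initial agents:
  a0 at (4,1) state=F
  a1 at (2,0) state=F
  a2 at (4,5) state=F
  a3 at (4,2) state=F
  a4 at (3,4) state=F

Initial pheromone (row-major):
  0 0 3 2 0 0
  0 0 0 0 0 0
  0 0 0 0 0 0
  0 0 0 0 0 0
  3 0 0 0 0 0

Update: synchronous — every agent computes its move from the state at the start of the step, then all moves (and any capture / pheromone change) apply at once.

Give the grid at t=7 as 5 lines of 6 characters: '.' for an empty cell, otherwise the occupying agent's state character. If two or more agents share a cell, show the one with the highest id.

..F...
F.....
...F..
......
F.....

t=1: a0@(0,2) a1@(1,0) a2@(4,0) a3@(0,2) a4@(2,3) | pheromone: 0 0 4 1 0 0 / 1 0 0 0 0 0 / 0 0 0 1 0 0 / 0 0 0 0 0 0 / 3 0 0 0 0 0
t=2: a0@(0,2) a1@(1,0) a2@(4,0) a3@(0,2) a4@(2,3) | pheromone: 0 0 5 0 0 0 / 1 0 0 0 0 0 / 0 0 0 1 0 0 / 0 0 0 0 0 0 / 3 0 0 0 0 0
t=3: a0@(0,2) a1@(1,0) a2@(4,0) a3@(0,2) a4@(2,3) | pheromone: 0 0 6 0 0 0 / 1 0 0 0 0 0 / 0 0 0 1 0 0 / 0 0 0 0 0 0 / 3 0 0 0 0 0
t=4: a0@(0,2) a1@(1,0) a2@(4,0) a3@(0,2) a4@(2,3) | pheromone: 0 0 7 0 0 0 / 1 0 0 0 0 0 / 0 0 0 1 0 0 / 0 0 0 0 0 0 / 3 0 0 0 0 0
t=5: a0@(0,2) a1@(1,0) a2@(4,0) a3@(0,2) a4@(2,3) | pheromone: 0 0 8 0 0 0 / 1 0 0 0 0 0 / 0 0 0 1 0 0 / 0 0 0 0 0 0 / 3 0 0 0 0 0
t=6: a0@(0,2) a1@(1,0) a2@(4,0) a3@(0,2) a4@(2,3) | pheromone: 0 0 9 0 0 0 / 1 0 0 0 0 0 / 0 0 0 1 0 0 / 0 0 0 0 0 0 / 3 0 0 0 0 0
t=7: a0@(0,2) a1@(1,0) a2@(4,0) a3@(0,2) a4@(2,3) | pheromone: 0 0 10 0 0 0 / 1 0 0 0 0 0 / 0 0 0 1 0 0 / 0 0 0 0 0 0 / 3 0 0 0 0 0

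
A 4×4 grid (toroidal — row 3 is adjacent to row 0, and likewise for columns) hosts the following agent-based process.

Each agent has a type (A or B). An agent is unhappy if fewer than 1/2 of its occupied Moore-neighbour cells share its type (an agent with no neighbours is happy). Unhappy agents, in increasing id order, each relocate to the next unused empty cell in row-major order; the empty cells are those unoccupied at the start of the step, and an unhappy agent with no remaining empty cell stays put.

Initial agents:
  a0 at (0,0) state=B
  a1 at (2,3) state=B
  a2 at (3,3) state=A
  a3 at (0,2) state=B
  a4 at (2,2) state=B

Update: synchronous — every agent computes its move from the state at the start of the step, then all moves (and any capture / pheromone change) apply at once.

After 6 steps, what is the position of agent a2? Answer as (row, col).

(0, 0)

t=1: a0@(0,1):B a1@(2,3):B a2@(0,3):A a3@(1,0):B a4@(2,2):B
t=2: a0@(0,1):B a1@(2,3):B a2@(0,0):A a3@(1,0):B a4@(2,2):B
t=3: a0@(0,1):B a1@(2,3):B a2@(0,2):A a3@(1,0):B a4@(2,2):B
t=4: a0@(0,1):B a1@(2,3):B a2@(0,0):A a3@(1,0):B a4@(2,2):B
t=5: a0@(0,1):B a1@(2,3):B a2@(0,2):A a3@(1,0):B a4@(2,2):B
t=6: a0@(0,1):B a1@(2,3):B a2@(0,0):A a3@(1,0):B a4@(2,2):B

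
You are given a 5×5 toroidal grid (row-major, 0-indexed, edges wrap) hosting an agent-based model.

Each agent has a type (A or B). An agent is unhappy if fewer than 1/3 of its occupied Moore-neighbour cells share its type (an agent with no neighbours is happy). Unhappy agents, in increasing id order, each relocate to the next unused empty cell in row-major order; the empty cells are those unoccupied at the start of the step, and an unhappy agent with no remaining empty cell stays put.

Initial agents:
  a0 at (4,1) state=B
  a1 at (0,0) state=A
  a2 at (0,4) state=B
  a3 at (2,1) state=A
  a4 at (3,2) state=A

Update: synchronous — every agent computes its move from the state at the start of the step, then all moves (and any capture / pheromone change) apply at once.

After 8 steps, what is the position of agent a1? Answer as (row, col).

t=1: a0@(0,1):B a1@(0,2):A a2@(0,3):B a3@(2,1):A a4@(3,2):A
t=2: a0@(0,0):B a1@(0,4):A a2@(1,0):B a3@(2,1):A a4@(3,2):A
t=3: a0@(0,0):B a1@(0,1):A a2@(1,0):B a3@(2,1):A a4@(3,2):A
t=4: a0@(0,0):B a1@(0,2):A a2@(1,0):B a3@(2,1):A a4@(3,2):A
t=5: (unchanged — steady state)

(0, 2)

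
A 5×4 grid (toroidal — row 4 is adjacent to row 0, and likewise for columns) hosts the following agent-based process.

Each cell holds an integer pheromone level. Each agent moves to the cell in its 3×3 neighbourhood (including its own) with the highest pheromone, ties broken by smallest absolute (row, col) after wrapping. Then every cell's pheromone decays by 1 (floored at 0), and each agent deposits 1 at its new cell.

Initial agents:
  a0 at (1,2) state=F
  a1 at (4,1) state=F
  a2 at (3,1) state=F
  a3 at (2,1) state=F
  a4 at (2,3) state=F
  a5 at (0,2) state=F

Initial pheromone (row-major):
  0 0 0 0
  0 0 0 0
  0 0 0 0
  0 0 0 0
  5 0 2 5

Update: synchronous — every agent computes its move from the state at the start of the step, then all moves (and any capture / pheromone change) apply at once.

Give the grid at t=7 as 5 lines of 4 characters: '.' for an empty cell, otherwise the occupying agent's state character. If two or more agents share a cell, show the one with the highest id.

t=1: a0@(0,1) a1@(4,0) a2@(4,0) a3@(1,0) a4@(1,0) a5@(4,3) | pheromone: 0 1 0 0 / 2 0 0 0 / 0 0 0 0 / 0 0 0 0 / 6 0 1 5
t=2: a0@(4,0) a1@(4,0) a2@(4,0) a3@(1,0) a4@(1,0) a5@(4,0) | pheromone: 0 0 0 0 / 3 0 0 0 / 0 0 0 0 / 0 0 0 0 / 9 0 0 4
t=3: a0@(4,0) a1@(4,0) a2@(4,0) a3@(1,0) a4@(1,0) a5@(4,0) | pheromone: 0 0 0 0 / 4 0 0 0 / 0 0 0 0 / 0 0 0 0 / 12 0 0 3
t=4: a0@(4,0) a1@(4,0) a2@(4,0) a3@(1,0) a4@(1,0) a5@(4,0) | pheromone: 0 0 0 0 / 5 0 0 0 / 0 0 0 0 / 0 0 0 0 / 15 0 0 2
t=5: a0@(4,0) a1@(4,0) a2@(4,0) a3@(1,0) a4@(1,0) a5@(4,0) | pheromone: 0 0 0 0 / 6 0 0 0 / 0 0 0 0 / 0 0 0 0 / 18 0 0 1
t=6: a0@(4,0) a1@(4,0) a2@(4,0) a3@(1,0) a4@(1,0) a5@(4,0) | pheromone: 0 0 0 0 / 7 0 0 0 / 0 0 0 0 / 0 0 0 0 / 21 0 0 0
t=7: a0@(4,0) a1@(4,0) a2@(4,0) a3@(1,0) a4@(1,0) a5@(4,0) | pheromone: 0 0 0 0 / 8 0 0 0 / 0 0 0 0 / 0 0 0 0 / 24 0 0 0

....
F...
....
....
F...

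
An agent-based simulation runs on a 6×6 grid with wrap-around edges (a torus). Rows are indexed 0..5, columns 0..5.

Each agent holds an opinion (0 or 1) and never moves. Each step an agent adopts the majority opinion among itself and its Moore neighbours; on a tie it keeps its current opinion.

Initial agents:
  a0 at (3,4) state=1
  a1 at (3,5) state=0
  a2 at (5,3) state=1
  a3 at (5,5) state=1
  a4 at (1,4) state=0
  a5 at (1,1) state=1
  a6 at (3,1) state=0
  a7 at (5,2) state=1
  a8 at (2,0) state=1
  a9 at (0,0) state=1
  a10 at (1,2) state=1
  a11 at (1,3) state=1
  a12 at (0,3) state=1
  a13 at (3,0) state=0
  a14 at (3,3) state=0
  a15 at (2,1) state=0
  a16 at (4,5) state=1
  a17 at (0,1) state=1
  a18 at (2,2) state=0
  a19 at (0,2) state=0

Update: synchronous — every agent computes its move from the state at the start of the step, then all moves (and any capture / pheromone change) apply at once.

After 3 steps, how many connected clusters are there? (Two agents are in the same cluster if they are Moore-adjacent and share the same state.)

2

t=1: a0@(3,4):1 a1@(3,5):1 a2@(5,3):1 a3@(5,5):1 a4@(1,4):1 a5@(1,1):1 a6@(3,1):0 a7@(5,2):1 a8@(2,0):0 a9@(0,0):1 a10@(1,2):1 a11@(1,3):1 a12@(0,3):1 a13@(3,0):0 a14@(3,3):0 a15@(2,1):0 a16@(4,5):1 a17@(0,1):1 a18@(2,2):0 a19@(0,2):1
t=2: (unchanged — steady state)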